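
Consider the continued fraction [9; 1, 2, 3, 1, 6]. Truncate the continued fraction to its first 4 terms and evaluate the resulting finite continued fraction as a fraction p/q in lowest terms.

97/10

a_0 = 9: 9/1
a_1 = 1: 10/1
a_2 = 2: 29/3
a_3 = 3: 97/10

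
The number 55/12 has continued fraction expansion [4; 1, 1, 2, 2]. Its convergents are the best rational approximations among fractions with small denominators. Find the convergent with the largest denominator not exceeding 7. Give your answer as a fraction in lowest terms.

23/5

a_0 = 4: 4/1  (≤ bound)
a_1 = 1: 5/1  (≤ bound)
a_2 = 1: 9/2  (≤ bound)
a_3 = 2: 23/5  (≤ bound)
a_4 = 2: 55/12  (> 7, stop)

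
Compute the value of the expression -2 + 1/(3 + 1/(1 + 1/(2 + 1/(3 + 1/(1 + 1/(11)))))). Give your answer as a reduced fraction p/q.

Start with 11.
1 + 1/(11/1) = 1 + 1/11 = 12/11
3 + 1/(12/11) = 3 + 11/12 = 47/12
2 + 1/(47/12) = 2 + 12/47 = 106/47
1 + 1/(106/47) = 1 + 47/106 = 153/106
3 + 1/(153/106) = 3 + 106/153 = 565/153
-2 + 1/(565/153) = -2 + 153/565 = -977/565

-977/565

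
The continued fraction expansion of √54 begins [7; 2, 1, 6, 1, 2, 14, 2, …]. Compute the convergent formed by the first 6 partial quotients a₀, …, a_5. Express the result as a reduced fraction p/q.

485/66

a_0 = 7: 7/1
a_1 = 2: 15/2
a_2 = 1: 22/3
a_3 = 6: 147/20
a_4 = 1: 169/23
a_5 = 2: 485/66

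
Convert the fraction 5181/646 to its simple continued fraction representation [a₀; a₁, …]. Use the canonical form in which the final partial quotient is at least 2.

[8; 49, 1, 2, 4]

5181 ÷ 646 → quotient 8, remainder 13
646 ÷ 13 → quotient 49, remainder 9
13 ÷ 9 → quotient 1, remainder 4
9 ÷ 4 → quotient 2, remainder 1
4 ÷ 1 → quotient 4, remainder 0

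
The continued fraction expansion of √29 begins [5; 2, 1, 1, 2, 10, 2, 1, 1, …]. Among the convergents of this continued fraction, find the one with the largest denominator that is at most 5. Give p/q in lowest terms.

a_0 = 5: 5/1  (≤ bound)
a_1 = 2: 11/2  (≤ bound)
a_2 = 1: 16/3  (≤ bound)
a_3 = 1: 27/5  (≤ bound)
a_4 = 2: 70/13  (> 5, stop)

27/5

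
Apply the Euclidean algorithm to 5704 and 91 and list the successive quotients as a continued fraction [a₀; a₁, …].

5704 = 62·91 + 62, so a_0 = 62
91 = 1·62 + 29, so a_1 = 1
62 = 2·29 + 4, so a_2 = 2
29 = 7·4 + 1, so a_3 = 7
4 = 4·1 + 0, so a_4 = 4

[62; 1, 2, 7, 4]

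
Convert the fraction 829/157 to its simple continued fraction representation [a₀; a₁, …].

⌊829/157⌋ = 5, remainder 44
⌊157/44⌋ = 3, remainder 25
⌊44/25⌋ = 1, remainder 19
⌊25/19⌋ = 1, remainder 6
⌊19/6⌋ = 3, remainder 1
⌊6/1⌋ = 6, remainder 0

[5; 3, 1, 1, 3, 6]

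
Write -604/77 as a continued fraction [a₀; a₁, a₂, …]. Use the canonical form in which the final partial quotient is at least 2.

[-8; 6, 2, 2, 2]

-604 ÷ 77 → quotient -8, remainder 12
77 ÷ 12 → quotient 6, remainder 5
12 ÷ 5 → quotient 2, remainder 2
5 ÷ 2 → quotient 2, remainder 1
2 ÷ 1 → quotient 2, remainder 0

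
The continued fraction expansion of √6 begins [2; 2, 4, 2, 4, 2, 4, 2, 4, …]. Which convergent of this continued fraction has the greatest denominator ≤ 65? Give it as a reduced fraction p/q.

49/20

a_0 = 2: 2/1  (≤ bound)
a_1 = 2: 5/2  (≤ bound)
a_2 = 4: 22/9  (≤ bound)
a_3 = 2: 49/20  (≤ bound)
a_4 = 4: 218/89  (> 65, stop)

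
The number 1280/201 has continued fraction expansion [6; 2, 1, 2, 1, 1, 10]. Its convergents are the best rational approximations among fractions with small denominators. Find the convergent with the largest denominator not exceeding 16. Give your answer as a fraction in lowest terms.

70/11

a_0 = 6: 6/1  (≤ bound)
a_1 = 2: 13/2  (≤ bound)
a_2 = 1: 19/3  (≤ bound)
a_3 = 2: 51/8  (≤ bound)
a_4 = 1: 70/11  (≤ bound)
a_5 = 1: 121/19  (> 16, stop)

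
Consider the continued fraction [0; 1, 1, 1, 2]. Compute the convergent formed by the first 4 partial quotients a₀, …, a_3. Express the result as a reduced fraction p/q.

2/3

Collapse the nested fraction from the inside out:
Start with 1.
1 + 1/(1/1) = 1 + 1/1 = 2/1
1 + 1/(2/1) = 1 + 1/2 = 3/2
0 + 1/(3/2) = 0 + 2/3 = 2/3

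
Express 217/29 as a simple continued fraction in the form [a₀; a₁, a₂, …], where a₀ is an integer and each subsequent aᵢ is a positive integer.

[7; 2, 14]

217 ÷ 29 → quotient 7, remainder 14
29 ÷ 14 → quotient 2, remainder 1
14 ÷ 1 → quotient 14, remainder 0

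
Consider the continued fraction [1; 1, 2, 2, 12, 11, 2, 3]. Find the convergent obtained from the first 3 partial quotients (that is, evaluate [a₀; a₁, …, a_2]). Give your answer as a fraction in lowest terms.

5/3

Start with 2.
1 + 1/(2/1) = 1 + 1/2 = 3/2
1 + 1/(3/2) = 1 + 2/3 = 5/3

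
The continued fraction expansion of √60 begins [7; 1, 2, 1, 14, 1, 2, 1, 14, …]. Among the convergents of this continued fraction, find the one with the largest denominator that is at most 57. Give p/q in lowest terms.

31/4

a_0 = 7: 7/1  (≤ bound)
a_1 = 1: 8/1  (≤ bound)
a_2 = 2: 23/3  (≤ bound)
a_3 = 1: 31/4  (≤ bound)
a_4 = 14: 457/59  (> 57, stop)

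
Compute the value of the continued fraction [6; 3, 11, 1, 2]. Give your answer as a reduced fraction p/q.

a_0 = 6: 6/1
a_1 = 3: 19/3
a_2 = 11: 215/34
a_3 = 1: 234/37
a_4 = 2: 683/108

683/108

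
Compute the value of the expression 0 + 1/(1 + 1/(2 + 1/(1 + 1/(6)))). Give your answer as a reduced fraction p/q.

Compute successive convergents:
a_0 = 0: 0/1
a_1 = 1: 1/1
a_2 = 2: 2/3
a_3 = 1: 3/4
a_4 = 6: 20/27

20/27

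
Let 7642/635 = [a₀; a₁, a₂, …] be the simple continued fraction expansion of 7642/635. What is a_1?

28

7642 = 12·635 + 22, so a_0 = 12
635 = 28·22 + 19, so a_1 = 28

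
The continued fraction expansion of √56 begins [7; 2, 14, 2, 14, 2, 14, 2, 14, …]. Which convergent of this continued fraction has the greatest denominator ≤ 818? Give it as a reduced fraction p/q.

a_0 = 7: 7/1  (≤ bound)
a_1 = 2: 15/2  (≤ bound)
a_2 = 14: 217/29  (≤ bound)
a_3 = 2: 449/60  (≤ bound)
a_4 = 14: 6503/869  (> 818, stop)

449/60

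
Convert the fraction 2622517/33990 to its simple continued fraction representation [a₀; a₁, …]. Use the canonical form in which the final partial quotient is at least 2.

2622517 = 77·33990 + 5287, so a_0 = 77
33990 = 6·5287 + 2268, so a_1 = 6
5287 = 2·2268 + 751, so a_2 = 2
2268 = 3·751 + 15, so a_3 = 3
751 = 50·15 + 1, so a_4 = 50
15 = 15·1 + 0, so a_5 = 15

[77; 6, 2, 3, 50, 15]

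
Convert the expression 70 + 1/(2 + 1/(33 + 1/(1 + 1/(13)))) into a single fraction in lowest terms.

67955/964

Start with 13.
1 + 1/(13/1) = 1 + 1/13 = 14/13
33 + 1/(14/13) = 33 + 13/14 = 475/14
2 + 1/(475/14) = 2 + 14/475 = 964/475
70 + 1/(964/475) = 70 + 475/964 = 67955/964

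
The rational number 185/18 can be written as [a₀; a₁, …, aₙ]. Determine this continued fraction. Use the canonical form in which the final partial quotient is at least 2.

185 = 10·18 + 5, so a_0 = 10
18 = 3·5 + 3, so a_1 = 3
5 = 1·3 + 2, so a_2 = 1
3 = 1·2 + 1, so a_3 = 1
2 = 2·1 + 0, so a_4 = 2

[10; 3, 1, 1, 2]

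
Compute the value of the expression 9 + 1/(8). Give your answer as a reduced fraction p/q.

Starting at the tail and folding back:
Start with 8.
9 + 1/(8/1) = 9 + 1/8 = 73/8

73/8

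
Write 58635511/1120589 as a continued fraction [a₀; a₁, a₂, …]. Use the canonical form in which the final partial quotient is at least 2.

58635511 ÷ 1120589 → quotient 52, remainder 364883
1120589 ÷ 364883 → quotient 3, remainder 25940
364883 ÷ 25940 → quotient 14, remainder 1723
25940 ÷ 1723 → quotient 15, remainder 95
1723 ÷ 95 → quotient 18, remainder 13
95 ÷ 13 → quotient 7, remainder 4
13 ÷ 4 → quotient 3, remainder 1
4 ÷ 1 → quotient 4, remainder 0

[52; 3, 14, 15, 18, 7, 3, 4]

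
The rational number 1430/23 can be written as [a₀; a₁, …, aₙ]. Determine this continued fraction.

[62; 5, 1, 3]

1430 ÷ 23 → quotient 62, remainder 4
23 ÷ 4 → quotient 5, remainder 3
4 ÷ 3 → quotient 1, remainder 1
3 ÷ 1 → quotient 3, remainder 0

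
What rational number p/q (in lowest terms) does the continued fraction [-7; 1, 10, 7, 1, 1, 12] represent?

-12746/2093

a_0 = -7: -7/1
a_1 = 1: -6/1
a_2 = 10: -67/11
a_3 = 7: -475/78
a_4 = 1: -542/89
a_5 = 1: -1017/167
a_6 = 12: -12746/2093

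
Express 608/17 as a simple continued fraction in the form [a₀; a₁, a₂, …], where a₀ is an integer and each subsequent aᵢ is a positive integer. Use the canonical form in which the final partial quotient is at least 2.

[35; 1, 3, 4]

Apply division with remainder until the remainder is 0:
⌊608/17⌋ = 35, remainder 13
⌊17/13⌋ = 1, remainder 4
⌊13/4⌋ = 3, remainder 1
⌊4/1⌋ = 4, remainder 0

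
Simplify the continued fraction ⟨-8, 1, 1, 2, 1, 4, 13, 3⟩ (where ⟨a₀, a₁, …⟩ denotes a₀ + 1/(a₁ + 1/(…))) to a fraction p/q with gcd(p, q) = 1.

-9956/1341

a_0 = -8: -8/1
a_1 = 1: -7/1
a_2 = 1: -15/2
a_3 = 2: -37/5
a_4 = 1: -52/7
a_5 = 4: -245/33
a_6 = 13: -3237/436
a_7 = 3: -9956/1341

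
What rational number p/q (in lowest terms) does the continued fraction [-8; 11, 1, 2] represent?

-277/35

Compute successive convergents:
a_0 = -8: -8/1
a_1 = 11: -87/11
a_2 = 1: -95/12
a_3 = 2: -277/35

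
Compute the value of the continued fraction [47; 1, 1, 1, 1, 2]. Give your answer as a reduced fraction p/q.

Collapse the nested fraction from the inside out:
Start with 2.
1 + 1/(2/1) = 1 + 1/2 = 3/2
1 + 1/(3/2) = 1 + 2/3 = 5/3
1 + 1/(5/3) = 1 + 3/5 = 8/5
1 + 1/(8/5) = 1 + 5/8 = 13/8
47 + 1/(13/8) = 47 + 8/13 = 619/13

619/13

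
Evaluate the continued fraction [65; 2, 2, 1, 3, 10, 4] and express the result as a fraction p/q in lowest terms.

a_0 = 65: 65/1
a_1 = 2: 131/2
a_2 = 2: 327/5
a_3 = 1: 458/7
a_4 = 3: 1701/26
a_5 = 10: 17468/267
a_6 = 4: 71573/1094

71573/1094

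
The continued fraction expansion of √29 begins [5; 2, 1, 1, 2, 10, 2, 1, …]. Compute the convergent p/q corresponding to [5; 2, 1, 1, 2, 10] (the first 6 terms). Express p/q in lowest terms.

727/135

Work from the innermost term outward:
Start with 10.
2 + 1/(10/1) = 2 + 1/10 = 21/10
1 + 1/(21/10) = 1 + 10/21 = 31/21
1 + 1/(31/21) = 1 + 21/31 = 52/31
2 + 1/(52/31) = 2 + 31/52 = 135/52
5 + 1/(135/52) = 5 + 52/135 = 727/135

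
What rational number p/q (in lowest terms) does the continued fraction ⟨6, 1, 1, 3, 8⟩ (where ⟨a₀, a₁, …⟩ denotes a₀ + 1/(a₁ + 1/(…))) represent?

Start with 8.
3 + 1/(8/1) = 3 + 1/8 = 25/8
1 + 1/(25/8) = 1 + 8/25 = 33/25
1 + 1/(33/25) = 1 + 25/33 = 58/33
6 + 1/(58/33) = 6 + 33/58 = 381/58

381/58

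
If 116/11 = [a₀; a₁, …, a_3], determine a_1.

Repeatedly divide and take the remainder:
116 ÷ 11 → quotient 10, remainder 6
11 ÷ 6 → quotient 1, remainder 5

1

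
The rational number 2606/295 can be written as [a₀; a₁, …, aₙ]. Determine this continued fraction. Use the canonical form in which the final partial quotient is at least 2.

[8; 1, 5, 49]

2606 ÷ 295 → quotient 8, remainder 246
295 ÷ 246 → quotient 1, remainder 49
246 ÷ 49 → quotient 5, remainder 1
49 ÷ 1 → quotient 49, remainder 0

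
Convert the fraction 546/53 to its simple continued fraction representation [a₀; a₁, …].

[10; 3, 3, 5]

546 = 10·53 + 16, so a_0 = 10
53 = 3·16 + 5, so a_1 = 3
16 = 3·5 + 1, so a_2 = 3
5 = 5·1 + 0, so a_3 = 5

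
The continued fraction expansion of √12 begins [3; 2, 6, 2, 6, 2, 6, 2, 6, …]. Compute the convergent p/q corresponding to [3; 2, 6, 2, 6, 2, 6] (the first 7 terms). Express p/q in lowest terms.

Start with 6.
2 + 1/(6/1) = 2 + 1/6 = 13/6
6 + 1/(13/6) = 6 + 6/13 = 84/13
2 + 1/(84/13) = 2 + 13/84 = 181/84
6 + 1/(181/84) = 6 + 84/181 = 1170/181
2 + 1/(1170/181) = 2 + 181/1170 = 2521/1170
3 + 1/(2521/1170) = 3 + 1170/2521 = 8733/2521

8733/2521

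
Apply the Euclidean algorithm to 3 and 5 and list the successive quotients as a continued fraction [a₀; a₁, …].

[0; 1, 1, 2]

3 = 0·5 + 3, so a_0 = 0
5 = 1·3 + 2, so a_1 = 1
3 = 1·2 + 1, so a_2 = 1
2 = 2·1 + 0, so a_3 = 2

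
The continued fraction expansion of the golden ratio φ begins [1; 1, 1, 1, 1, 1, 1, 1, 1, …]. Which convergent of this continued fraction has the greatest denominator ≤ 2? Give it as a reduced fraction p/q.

3/2

List convergents until the denominator exceeds the bound:
a_0 = 1: 1/1  (≤ bound)
a_1 = 1: 2/1  (≤ bound)
a_2 = 1: 3/2  (≤ bound)
a_3 = 1: 5/3  (> 2, stop)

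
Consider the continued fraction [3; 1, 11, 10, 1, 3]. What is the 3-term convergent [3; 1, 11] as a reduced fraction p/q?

47/12

Start with 11.
1 + 1/(11/1) = 1 + 1/11 = 12/11
3 + 1/(12/11) = 3 + 11/12 = 47/12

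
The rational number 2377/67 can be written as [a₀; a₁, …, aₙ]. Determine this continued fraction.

Apply division with remainder until the remainder is 0:
2377 ÷ 67 → quotient 35, remainder 32
67 ÷ 32 → quotient 2, remainder 3
32 ÷ 3 → quotient 10, remainder 2
3 ÷ 2 → quotient 1, remainder 1
2 ÷ 1 → quotient 2, remainder 0

[35; 2, 10, 1, 2]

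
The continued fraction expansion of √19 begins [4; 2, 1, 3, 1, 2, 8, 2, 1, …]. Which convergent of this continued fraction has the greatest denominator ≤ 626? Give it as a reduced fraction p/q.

List convergents until the denominator exceeds the bound:
a_0 = 4: 4/1  (≤ bound)
a_1 = 2: 9/2  (≤ bound)
a_2 = 1: 13/3  (≤ bound)
a_3 = 3: 48/11  (≤ bound)
a_4 = 1: 61/14  (≤ bound)
a_5 = 2: 170/39  (≤ bound)
a_6 = 8: 1421/326  (≤ bound)
a_7 = 2: 3012/691  (> 626, stop)

1421/326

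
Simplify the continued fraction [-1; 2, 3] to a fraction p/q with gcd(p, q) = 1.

-4/7

a_0 = -1: -1/1
a_1 = 2: -1/2
a_2 = 3: -4/7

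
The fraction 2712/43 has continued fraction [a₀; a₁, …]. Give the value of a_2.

2712 = 63·43 + 3, so a_0 = 63
43 = 14·3 + 1, so a_1 = 14
3 = 3·1 + 0, so a_2 = 3

3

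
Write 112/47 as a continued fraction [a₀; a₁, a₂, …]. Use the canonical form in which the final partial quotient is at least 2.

112 = 2·47 + 18, so a_0 = 2
47 = 2·18 + 11, so a_1 = 2
18 = 1·11 + 7, so a_2 = 1
11 = 1·7 + 4, so a_3 = 1
7 = 1·4 + 3, so a_4 = 1
4 = 1·3 + 1, so a_5 = 1
3 = 3·1 + 0, so a_6 = 3

[2; 2, 1, 1, 1, 1, 3]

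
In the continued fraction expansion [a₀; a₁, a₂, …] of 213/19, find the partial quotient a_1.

Repeatedly divide and take the remainder:
213 ÷ 19 → quotient 11, remainder 4
19 ÷ 4 → quotient 4, remainder 3

4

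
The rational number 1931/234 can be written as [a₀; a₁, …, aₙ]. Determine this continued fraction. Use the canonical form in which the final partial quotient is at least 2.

⌊1931/234⌋ = 8, remainder 59
⌊234/59⌋ = 3, remainder 57
⌊59/57⌋ = 1, remainder 2
⌊57/2⌋ = 28, remainder 1
⌊2/1⌋ = 2, remainder 0

[8; 3, 1, 28, 2]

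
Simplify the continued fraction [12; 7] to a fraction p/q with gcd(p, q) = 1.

a_0 = 12: 12/1
a_1 = 7: 85/7

85/7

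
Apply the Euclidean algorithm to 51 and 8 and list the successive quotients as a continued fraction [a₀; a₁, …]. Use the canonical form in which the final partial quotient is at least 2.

Run the Euclidean algorithm, recording each quotient:
51 ÷ 8 → quotient 6, remainder 3
8 ÷ 3 → quotient 2, remainder 2
3 ÷ 2 → quotient 1, remainder 1
2 ÷ 1 → quotient 2, remainder 0

[6; 2, 1, 2]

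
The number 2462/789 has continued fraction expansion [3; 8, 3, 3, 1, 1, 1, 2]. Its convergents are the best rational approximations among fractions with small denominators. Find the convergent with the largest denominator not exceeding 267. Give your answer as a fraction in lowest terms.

List convergents until the denominator exceeds the bound:
a_0 = 3: 3/1  (≤ bound)
a_1 = 8: 25/8  (≤ bound)
a_2 = 3: 78/25  (≤ bound)
a_3 = 3: 259/83  (≤ bound)
a_4 = 1: 337/108  (≤ bound)
a_5 = 1: 596/191  (≤ bound)
a_6 = 1: 933/299  (> 267, stop)

596/191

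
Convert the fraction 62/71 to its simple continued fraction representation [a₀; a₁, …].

[0; 1, 6, 1, 8]

Run the Euclidean algorithm, recording each quotient:
62 ÷ 71 → quotient 0, remainder 62
71 ÷ 62 → quotient 1, remainder 9
62 ÷ 9 → quotient 6, remainder 8
9 ÷ 8 → quotient 1, remainder 1
8 ÷ 1 → quotient 8, remainder 0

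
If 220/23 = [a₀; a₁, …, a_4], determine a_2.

1

Repeatedly divide and take the remainder:
⌊220/23⌋ = 9, remainder 13
⌊23/13⌋ = 1, remainder 10
⌊13/10⌋ = 1, remainder 3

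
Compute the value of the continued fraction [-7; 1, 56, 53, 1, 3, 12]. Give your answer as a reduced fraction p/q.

-903756/150187

Work from the innermost term outward:
Start with 12.
3 + 1/(12/1) = 3 + 1/12 = 37/12
1 + 1/(37/12) = 1 + 12/37 = 49/37
53 + 1/(49/37) = 53 + 37/49 = 2634/49
56 + 1/(2634/49) = 56 + 49/2634 = 147553/2634
1 + 1/(147553/2634) = 1 + 2634/147553 = 150187/147553
-7 + 1/(150187/147553) = -7 + 147553/150187 = -903756/150187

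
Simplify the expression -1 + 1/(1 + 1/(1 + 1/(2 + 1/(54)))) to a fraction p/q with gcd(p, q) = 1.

-109/272

Start with 54.
2 + 1/(54/1) = 2 + 1/54 = 109/54
1 + 1/(109/54) = 1 + 54/109 = 163/109
1 + 1/(163/109) = 1 + 109/163 = 272/163
-1 + 1/(272/163) = -1 + 163/272 = -109/272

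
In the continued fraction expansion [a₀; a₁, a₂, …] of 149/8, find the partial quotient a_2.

1

Repeatedly divide and take the remainder:
149 = 18·8 + 5, so a_0 = 18
8 = 1·5 + 3, so a_1 = 1
5 = 1·3 + 2, so a_2 = 1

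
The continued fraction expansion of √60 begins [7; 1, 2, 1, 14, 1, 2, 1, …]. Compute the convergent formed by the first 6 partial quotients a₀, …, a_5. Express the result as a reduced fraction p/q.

488/63

Start with 1.
14 + 1/(1/1) = 14 + 1/1 = 15/1
1 + 1/(15/1) = 1 + 1/15 = 16/15
2 + 1/(16/15) = 2 + 15/16 = 47/16
1 + 1/(47/16) = 1 + 16/47 = 63/47
7 + 1/(63/47) = 7 + 47/63 = 488/63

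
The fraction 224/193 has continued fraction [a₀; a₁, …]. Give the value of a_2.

4

224 = 1·193 + 31, so a_0 = 1
193 = 6·31 + 7, so a_1 = 6
31 = 4·7 + 3, so a_2 = 4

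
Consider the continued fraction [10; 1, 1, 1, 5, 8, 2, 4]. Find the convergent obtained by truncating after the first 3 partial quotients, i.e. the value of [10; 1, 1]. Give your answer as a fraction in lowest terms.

21/2

a_0 = 10: 10/1
a_1 = 1: 11/1
a_2 = 1: 21/2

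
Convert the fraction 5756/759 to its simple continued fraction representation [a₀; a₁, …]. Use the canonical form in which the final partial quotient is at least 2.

[7; 1, 1, 2, 2, 20, 1, 2]

Run the Euclidean algorithm, recording each quotient:
5756 ÷ 759 → quotient 7, remainder 443
759 ÷ 443 → quotient 1, remainder 316
443 ÷ 316 → quotient 1, remainder 127
316 ÷ 127 → quotient 2, remainder 62
127 ÷ 62 → quotient 2, remainder 3
62 ÷ 3 → quotient 20, remainder 2
3 ÷ 2 → quotient 1, remainder 1
2 ÷ 1 → quotient 2, remainder 0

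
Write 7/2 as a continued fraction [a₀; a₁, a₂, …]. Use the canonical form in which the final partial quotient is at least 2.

7 = 3·2 + 1, so a_0 = 3
2 = 2·1 + 0, so a_1 = 2

[3; 2]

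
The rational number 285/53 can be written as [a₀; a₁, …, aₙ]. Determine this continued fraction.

[5; 2, 1, 1, 1, 6]

285 = 5·53 + 20, so a_0 = 5
53 = 2·20 + 13, so a_1 = 2
20 = 1·13 + 7, so a_2 = 1
13 = 1·7 + 6, so a_3 = 1
7 = 1·6 + 1, so a_4 = 1
6 = 6·1 + 0, so a_5 = 6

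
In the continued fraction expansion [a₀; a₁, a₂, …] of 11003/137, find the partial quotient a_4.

1

11003 ÷ 137 → quotient 80, remainder 43
137 ÷ 43 → quotient 3, remainder 8
43 ÷ 8 → quotient 5, remainder 3
8 ÷ 3 → quotient 2, remainder 2
3 ÷ 2 → quotient 1, remainder 1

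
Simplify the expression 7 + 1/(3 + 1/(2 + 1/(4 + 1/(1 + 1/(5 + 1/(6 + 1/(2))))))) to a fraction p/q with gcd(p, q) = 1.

21497/2949

Start with 2.
6 + 1/(2/1) = 6 + 1/2 = 13/2
5 + 1/(13/2) = 5 + 2/13 = 67/13
1 + 1/(67/13) = 1 + 13/67 = 80/67
4 + 1/(80/67) = 4 + 67/80 = 387/80
2 + 1/(387/80) = 2 + 80/387 = 854/387
3 + 1/(854/387) = 3 + 387/854 = 2949/854
7 + 1/(2949/854) = 7 + 854/2949 = 21497/2949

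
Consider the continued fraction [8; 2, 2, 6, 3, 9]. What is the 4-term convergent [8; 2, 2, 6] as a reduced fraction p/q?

269/32

Compute successive convergents:
a_0 = 8: 8/1
a_1 = 2: 17/2
a_2 = 2: 42/5
a_3 = 6: 269/32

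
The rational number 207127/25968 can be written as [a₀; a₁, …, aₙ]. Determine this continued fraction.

[7; 1, 41, 11, 2, 2, 1, 7]

Apply division with remainder until the remainder is 0:
207127 ÷ 25968 → quotient 7, remainder 25351
25968 ÷ 25351 → quotient 1, remainder 617
25351 ÷ 617 → quotient 41, remainder 54
617 ÷ 54 → quotient 11, remainder 23
54 ÷ 23 → quotient 2, remainder 8
23 ÷ 8 → quotient 2, remainder 7
8 ÷ 7 → quotient 1, remainder 1
7 ÷ 1 → quotient 7, remainder 0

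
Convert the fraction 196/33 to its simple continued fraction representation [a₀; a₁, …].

[5; 1, 15, 2]

⌊196/33⌋ = 5, remainder 31
⌊33/31⌋ = 1, remainder 2
⌊31/2⌋ = 15, remainder 1
⌊2/1⌋ = 2, remainder 0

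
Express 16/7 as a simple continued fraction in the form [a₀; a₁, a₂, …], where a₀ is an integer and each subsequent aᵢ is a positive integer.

⌊16/7⌋ = 2, remainder 2
⌊7/2⌋ = 3, remainder 1
⌊2/1⌋ = 2, remainder 0

[2; 3, 2]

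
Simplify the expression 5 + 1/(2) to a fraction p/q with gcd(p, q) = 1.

a_0 = 5: 5/1
a_1 = 2: 11/2

11/2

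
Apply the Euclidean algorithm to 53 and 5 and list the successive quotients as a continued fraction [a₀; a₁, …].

Apply division with remainder until the remainder is 0:
53 = 10·5 + 3, so a_0 = 10
5 = 1·3 + 2, so a_1 = 1
3 = 1·2 + 1, so a_2 = 1
2 = 2·1 + 0, so a_3 = 2

[10; 1, 1, 2]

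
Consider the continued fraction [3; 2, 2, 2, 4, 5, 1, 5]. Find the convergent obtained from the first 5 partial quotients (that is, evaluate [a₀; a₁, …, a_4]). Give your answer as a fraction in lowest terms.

181/53

Starting at the tail and folding back:
Start with 4.
2 + 1/(4/1) = 2 + 1/4 = 9/4
2 + 1/(9/4) = 2 + 4/9 = 22/9
2 + 1/(22/9) = 2 + 9/22 = 53/22
3 + 1/(53/22) = 3 + 22/53 = 181/53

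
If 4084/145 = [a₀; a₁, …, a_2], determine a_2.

4084 = 28·145 + 24, so a_0 = 28
145 = 6·24 + 1, so a_1 = 6
24 = 24·1 + 0, so a_2 = 24

24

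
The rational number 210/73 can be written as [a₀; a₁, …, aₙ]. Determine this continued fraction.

Repeatedly divide and take the remainder:
210 = 2·73 + 64, so a_0 = 2
73 = 1·64 + 9, so a_1 = 1
64 = 7·9 + 1, so a_2 = 7
9 = 9·1 + 0, so a_3 = 9

[2; 1, 7, 9]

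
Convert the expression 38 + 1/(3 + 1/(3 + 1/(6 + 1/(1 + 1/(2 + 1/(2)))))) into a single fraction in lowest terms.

18806/491

Use the convergent recurrence hₖ = aₖ·hₖ₋₁ + hₖ₋₂ (and likewise for the denominators kₖ):
a_0 = 38: 38/1
a_1 = 3: 115/3
a_2 = 3: 383/10
a_3 = 6: 2413/63
a_4 = 1: 2796/73
a_5 = 2: 8005/209
a_6 = 2: 18806/491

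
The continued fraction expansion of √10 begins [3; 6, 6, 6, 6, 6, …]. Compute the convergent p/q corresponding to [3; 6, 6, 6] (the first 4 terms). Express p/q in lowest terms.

Work from the innermost term outward:
Start with 6.
6 + 1/(6/1) = 6 + 1/6 = 37/6
6 + 1/(37/6) = 6 + 6/37 = 228/37
3 + 1/(228/37) = 3 + 37/228 = 721/228

721/228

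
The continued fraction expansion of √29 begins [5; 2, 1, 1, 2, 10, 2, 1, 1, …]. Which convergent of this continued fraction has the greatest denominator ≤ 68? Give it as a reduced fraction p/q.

a_0 = 5: 5/1  (≤ bound)
a_1 = 2: 11/2  (≤ bound)
a_2 = 1: 16/3  (≤ bound)
a_3 = 1: 27/5  (≤ bound)
a_4 = 2: 70/13  (≤ bound)
a_5 = 10: 727/135  (> 68, stop)

70/13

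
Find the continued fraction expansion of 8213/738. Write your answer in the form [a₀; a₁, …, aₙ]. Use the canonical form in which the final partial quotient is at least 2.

Apply division with remainder until the remainder is 0:
8213 ÷ 738 → quotient 11, remainder 95
738 ÷ 95 → quotient 7, remainder 73
95 ÷ 73 → quotient 1, remainder 22
73 ÷ 22 → quotient 3, remainder 7
22 ÷ 7 → quotient 3, remainder 1
7 ÷ 1 → quotient 7, remainder 0

[11; 7, 1, 3, 3, 7]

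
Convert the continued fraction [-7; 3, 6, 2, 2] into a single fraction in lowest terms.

a_0 = -7: -7/1
a_1 = 3: -20/3
a_2 = 6: -127/19
a_3 = 2: -274/41
a_4 = 2: -675/101

-675/101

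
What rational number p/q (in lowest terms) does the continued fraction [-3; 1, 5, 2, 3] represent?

-97/45

a_0 = -3: -3/1
a_1 = 1: -2/1
a_2 = 5: -13/6
a_3 = 2: -28/13
a_4 = 3: -97/45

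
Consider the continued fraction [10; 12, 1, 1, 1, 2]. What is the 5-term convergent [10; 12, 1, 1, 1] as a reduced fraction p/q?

383/38

Start with 1.
1 + 1/(1/1) = 1 + 1/1 = 2/1
1 + 1/(2/1) = 1 + 1/2 = 3/2
12 + 1/(3/2) = 12 + 2/3 = 38/3
10 + 1/(38/3) = 10 + 3/38 = 383/38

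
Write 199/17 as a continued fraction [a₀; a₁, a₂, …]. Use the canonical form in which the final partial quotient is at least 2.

Apply division with remainder until the remainder is 0:
⌊199/17⌋ = 11, remainder 12
⌊17/12⌋ = 1, remainder 5
⌊12/5⌋ = 2, remainder 2
⌊5/2⌋ = 2, remainder 1
⌊2/1⌋ = 2, remainder 0

[11; 1, 2, 2, 2]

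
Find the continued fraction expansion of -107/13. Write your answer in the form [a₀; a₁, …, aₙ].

Repeatedly divide and take the remainder:
-107 = -9·13 + 10, so a_0 = -9
13 = 1·10 + 3, so a_1 = 1
10 = 3·3 + 1, so a_2 = 3
3 = 3·1 + 0, so a_3 = 3

[-9; 1, 3, 3]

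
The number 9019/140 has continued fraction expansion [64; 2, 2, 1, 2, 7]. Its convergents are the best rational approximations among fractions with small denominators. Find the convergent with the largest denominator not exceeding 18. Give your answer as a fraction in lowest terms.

451/7

a_0 = 64: 64/1  (≤ bound)
a_1 = 2: 129/2  (≤ bound)
a_2 = 2: 322/5  (≤ bound)
a_3 = 1: 451/7  (≤ bound)
a_4 = 2: 1224/19  (> 18, stop)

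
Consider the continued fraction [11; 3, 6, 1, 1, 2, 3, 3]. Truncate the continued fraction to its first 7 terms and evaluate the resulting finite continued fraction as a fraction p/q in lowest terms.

Start with 3.
2 + 1/(3/1) = 2 + 1/3 = 7/3
1 + 1/(7/3) = 1 + 3/7 = 10/7
1 + 1/(10/7) = 1 + 7/10 = 17/10
6 + 1/(17/10) = 6 + 10/17 = 112/17
3 + 1/(112/17) = 3 + 17/112 = 353/112
11 + 1/(353/112) = 11 + 112/353 = 3995/353

3995/353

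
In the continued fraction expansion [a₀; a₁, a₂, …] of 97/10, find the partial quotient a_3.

97 ÷ 10 → quotient 9, remainder 7
10 ÷ 7 → quotient 1, remainder 3
7 ÷ 3 → quotient 2, remainder 1
3 ÷ 1 → quotient 3, remainder 0

3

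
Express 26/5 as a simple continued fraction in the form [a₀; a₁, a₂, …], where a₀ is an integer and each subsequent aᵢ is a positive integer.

[5; 5]

26 ÷ 5 → quotient 5, remainder 1
5 ÷ 1 → quotient 5, remainder 0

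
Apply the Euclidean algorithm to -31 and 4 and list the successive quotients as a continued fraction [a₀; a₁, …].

[-8; 4]

Apply division with remainder until the remainder is 0:
-31 ÷ 4 → quotient -8, remainder 1
4 ÷ 1 → quotient 4, remainder 0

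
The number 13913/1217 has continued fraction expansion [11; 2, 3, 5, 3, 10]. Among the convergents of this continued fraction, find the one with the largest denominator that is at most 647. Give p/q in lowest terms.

List convergents until the denominator exceeds the bound:
a_0 = 11: 11/1  (≤ bound)
a_1 = 2: 23/2  (≤ bound)
a_2 = 3: 80/7  (≤ bound)
a_3 = 5: 423/37  (≤ bound)
a_4 = 3: 1349/118  (≤ bound)
a_5 = 10: 13913/1217  (> 647, stop)

1349/118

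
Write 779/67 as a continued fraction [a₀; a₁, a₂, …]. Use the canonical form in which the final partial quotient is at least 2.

Repeatedly divide and take the remainder:
779 = 11·67 + 42, so a_0 = 11
67 = 1·42 + 25, so a_1 = 1
42 = 1·25 + 17, so a_2 = 1
25 = 1·17 + 8, so a_3 = 1
17 = 2·8 + 1, so a_4 = 2
8 = 8·1 + 0, so a_5 = 8

[11; 1, 1, 1, 2, 8]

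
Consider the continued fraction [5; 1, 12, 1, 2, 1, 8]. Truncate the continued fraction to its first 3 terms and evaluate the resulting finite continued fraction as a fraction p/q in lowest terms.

Work from the innermost term outward:
Start with 12.
1 + 1/(12/1) = 1 + 1/12 = 13/12
5 + 1/(13/12) = 5 + 12/13 = 77/13

77/13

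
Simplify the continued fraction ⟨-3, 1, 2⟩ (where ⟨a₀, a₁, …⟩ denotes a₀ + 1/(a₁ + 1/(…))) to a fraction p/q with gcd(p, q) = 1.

-7/3

Start with 2.
1 + 1/(2/1) = 1 + 1/2 = 3/2
-3 + 1/(3/2) = -3 + 2/3 = -7/3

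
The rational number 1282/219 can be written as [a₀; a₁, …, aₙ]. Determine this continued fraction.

[5; 1, 5, 1, 5, 2, 2]

Repeatedly divide and take the remainder:
1282 = 5·219 + 187, so a_0 = 5
219 = 1·187 + 32, so a_1 = 1
187 = 5·32 + 27, so a_2 = 5
32 = 1·27 + 5, so a_3 = 1
27 = 5·5 + 2, so a_4 = 5
5 = 2·2 + 1, so a_5 = 2
2 = 2·1 + 0, so a_6 = 2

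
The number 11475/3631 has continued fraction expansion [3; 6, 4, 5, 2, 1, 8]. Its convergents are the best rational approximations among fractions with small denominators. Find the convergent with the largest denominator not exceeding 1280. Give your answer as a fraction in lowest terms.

a_0 = 3: 3/1  (≤ bound)
a_1 = 6: 19/6  (≤ bound)
a_2 = 4: 79/25  (≤ bound)
a_3 = 5: 414/131  (≤ bound)
a_4 = 2: 907/287  (≤ bound)
a_5 = 1: 1321/418  (≤ bound)
a_6 = 8: 11475/3631  (> 1280, stop)

1321/418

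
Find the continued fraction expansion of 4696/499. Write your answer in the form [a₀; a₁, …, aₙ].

Apply division with remainder until the remainder is 0:
4696 ÷ 499 → quotient 9, remainder 205
499 ÷ 205 → quotient 2, remainder 89
205 ÷ 89 → quotient 2, remainder 27
89 ÷ 27 → quotient 3, remainder 8
27 ÷ 8 → quotient 3, remainder 3
8 ÷ 3 → quotient 2, remainder 2
3 ÷ 2 → quotient 1, remainder 1
2 ÷ 1 → quotient 2, remainder 0

[9; 2, 2, 3, 3, 2, 1, 2]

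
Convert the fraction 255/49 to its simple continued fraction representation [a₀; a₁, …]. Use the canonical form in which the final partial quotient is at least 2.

Run the Euclidean algorithm, recording each quotient:
⌊255/49⌋ = 5, remainder 10
⌊49/10⌋ = 4, remainder 9
⌊10/9⌋ = 1, remainder 1
⌊9/1⌋ = 9, remainder 0

[5; 4, 1, 9]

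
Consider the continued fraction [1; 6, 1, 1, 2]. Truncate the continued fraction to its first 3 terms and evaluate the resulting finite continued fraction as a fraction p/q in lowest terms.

8/7

Work from the innermost term outward:
Start with 1.
6 + 1/(1/1) = 6 + 1/1 = 7/1
1 + 1/(7/1) = 1 + 1/7 = 8/7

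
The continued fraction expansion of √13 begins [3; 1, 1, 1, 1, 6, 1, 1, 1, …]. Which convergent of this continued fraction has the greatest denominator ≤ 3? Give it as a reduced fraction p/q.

List convergents until the denominator exceeds the bound:
a_0 = 3: 3/1  (≤ bound)
a_1 = 1: 4/1  (≤ bound)
a_2 = 1: 7/2  (≤ bound)
a_3 = 1: 11/3  (≤ bound)
a_4 = 1: 18/5  (> 3, stop)

11/3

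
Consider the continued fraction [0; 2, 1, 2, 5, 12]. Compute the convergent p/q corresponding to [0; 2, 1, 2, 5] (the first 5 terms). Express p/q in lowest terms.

a_0 = 0: 0/1
a_1 = 2: 1/2
a_2 = 1: 1/3
a_3 = 2: 3/8
a_4 = 5: 16/43

16/43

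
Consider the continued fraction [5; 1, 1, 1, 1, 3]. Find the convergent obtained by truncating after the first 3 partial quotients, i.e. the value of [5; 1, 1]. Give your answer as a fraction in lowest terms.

a_0 = 5: 5/1
a_1 = 1: 6/1
a_2 = 1: 11/2

11/2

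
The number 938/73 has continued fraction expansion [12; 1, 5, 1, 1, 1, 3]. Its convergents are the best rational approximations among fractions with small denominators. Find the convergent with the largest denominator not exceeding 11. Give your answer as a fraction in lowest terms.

List convergents until the denominator exceeds the bound:
a_0 = 12: 12/1  (≤ bound)
a_1 = 1: 13/1  (≤ bound)
a_2 = 5: 77/6  (≤ bound)
a_3 = 1: 90/7  (≤ bound)
a_4 = 1: 167/13  (> 11, stop)

90/7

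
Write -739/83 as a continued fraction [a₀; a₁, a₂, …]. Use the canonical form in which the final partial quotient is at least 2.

[-9; 10, 2, 1, 2]

Apply division with remainder until the remainder is 0:
⌊-739/83⌋ = -9, remainder 8
⌊83/8⌋ = 10, remainder 3
⌊8/3⌋ = 2, remainder 2
⌊3/2⌋ = 1, remainder 1
⌊2/1⌋ = 2, remainder 0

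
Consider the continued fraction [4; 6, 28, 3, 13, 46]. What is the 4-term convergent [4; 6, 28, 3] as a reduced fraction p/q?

2137/513

Compute successive convergents:
a_0 = 4: 4/1
a_1 = 6: 25/6
a_2 = 28: 704/169
a_3 = 3: 2137/513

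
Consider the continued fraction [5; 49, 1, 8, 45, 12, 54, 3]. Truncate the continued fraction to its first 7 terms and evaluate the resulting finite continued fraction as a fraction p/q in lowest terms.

Start with 54.
12 + 1/(54/1) = 12 + 1/54 = 649/54
45 + 1/(649/54) = 45 + 54/649 = 29259/649
8 + 1/(29259/649) = 8 + 649/29259 = 234721/29259
1 + 1/(234721/29259) = 1 + 29259/234721 = 263980/234721
49 + 1/(263980/234721) = 49 + 234721/263980 = 13169741/263980
5 + 1/(13169741/263980) = 5 + 263980/13169741 = 66112685/13169741

66112685/13169741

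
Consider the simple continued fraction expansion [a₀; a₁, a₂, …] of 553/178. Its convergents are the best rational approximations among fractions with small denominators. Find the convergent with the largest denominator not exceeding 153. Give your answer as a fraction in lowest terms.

233/75

a_0 = 3: 3/1  (≤ bound)
a_1 = 9: 28/9  (≤ bound)
a_2 = 2: 59/19  (≤ bound)
a_3 = 1: 87/28  (≤ bound)
a_4 = 2: 233/75  (≤ bound)
a_5 = 2: 553/178  (> 153, stop)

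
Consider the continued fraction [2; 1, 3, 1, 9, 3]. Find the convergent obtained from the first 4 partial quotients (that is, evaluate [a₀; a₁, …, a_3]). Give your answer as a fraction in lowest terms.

14/5

Use the convergent recurrence hₖ = aₖ·hₖ₋₁ + hₖ₋₂ (and likewise for the denominators kₖ):
a_0 = 2: 2/1
a_1 = 1: 3/1
a_2 = 3: 11/4
a_3 = 1: 14/5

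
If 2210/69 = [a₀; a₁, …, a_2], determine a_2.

Repeatedly divide and take the remainder:
⌊2210/69⌋ = 32, remainder 2
⌊69/2⌋ = 34, remainder 1
⌊2/1⌋ = 2, remainder 0

2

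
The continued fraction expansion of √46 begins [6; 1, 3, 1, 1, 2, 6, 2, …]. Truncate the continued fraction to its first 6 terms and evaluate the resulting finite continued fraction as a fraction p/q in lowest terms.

156/23

Start with 2.
1 + 1/(2/1) = 1 + 1/2 = 3/2
1 + 1/(3/2) = 1 + 2/3 = 5/3
3 + 1/(5/3) = 3 + 3/5 = 18/5
1 + 1/(18/5) = 1 + 5/18 = 23/18
6 + 1/(23/18) = 6 + 18/23 = 156/23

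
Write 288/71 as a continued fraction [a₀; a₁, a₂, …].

288 = 4·71 + 4, so a_0 = 4
71 = 17·4 + 3, so a_1 = 17
4 = 1·3 + 1, so a_2 = 1
3 = 3·1 + 0, so a_3 = 3

[4; 17, 1, 3]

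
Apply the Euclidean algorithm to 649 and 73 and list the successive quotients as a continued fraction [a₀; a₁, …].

⌊649/73⌋ = 8, remainder 65
⌊73/65⌋ = 1, remainder 8
⌊65/8⌋ = 8, remainder 1
⌊8/1⌋ = 8, remainder 0

[8; 1, 8, 8]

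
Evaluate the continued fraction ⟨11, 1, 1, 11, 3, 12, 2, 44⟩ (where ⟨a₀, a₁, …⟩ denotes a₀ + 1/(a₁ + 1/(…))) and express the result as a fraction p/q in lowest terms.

933201/80999

Compute successive convergents:
a_0 = 11: 11/1
a_1 = 1: 12/1
a_2 = 1: 23/2
a_3 = 11: 265/23
a_4 = 3: 818/71
a_5 = 12: 10081/875
a_6 = 2: 20980/1821
a_7 = 44: 933201/80999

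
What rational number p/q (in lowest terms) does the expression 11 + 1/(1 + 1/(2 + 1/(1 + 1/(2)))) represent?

129/11

Starting at the tail and folding back:
Start with 2.
1 + 1/(2/1) = 1 + 1/2 = 3/2
2 + 1/(3/2) = 2 + 2/3 = 8/3
1 + 1/(8/3) = 1 + 3/8 = 11/8
11 + 1/(11/8) = 11 + 8/11 = 129/11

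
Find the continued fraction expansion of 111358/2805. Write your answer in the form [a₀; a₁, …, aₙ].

111358 = 39·2805 + 1963, so a_0 = 39
2805 = 1·1963 + 842, so a_1 = 1
1963 = 2·842 + 279, so a_2 = 2
842 = 3·279 + 5, so a_3 = 3
279 = 55·5 + 4, so a_4 = 55
5 = 1·4 + 1, so a_5 = 1
4 = 4·1 + 0, so a_6 = 4

[39; 1, 2, 3, 55, 1, 4]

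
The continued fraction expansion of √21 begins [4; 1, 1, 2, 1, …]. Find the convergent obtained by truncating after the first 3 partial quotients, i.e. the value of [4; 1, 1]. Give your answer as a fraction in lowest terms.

9/2

Use the convergent recurrence hₖ = aₖ·hₖ₋₁ + hₖ₋₂ (and likewise for the denominators kₖ):
a_0 = 4: 4/1
a_1 = 1: 5/1
a_2 = 1: 9/2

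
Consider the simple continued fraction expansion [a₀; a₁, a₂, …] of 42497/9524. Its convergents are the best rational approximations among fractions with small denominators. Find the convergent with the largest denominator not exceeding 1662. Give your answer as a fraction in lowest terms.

1236/277

List convergents until the denominator exceeds the bound:
a_0 = 4: 4/1  (≤ bound)
a_1 = 2: 9/2  (≤ bound)
a_2 = 6: 58/13  (≤ bound)
a_3 = 10: 589/132  (≤ bound)
a_4 = 2: 1236/277  (≤ bound)
a_5 = 6: 8005/1794  (> 1662, stop)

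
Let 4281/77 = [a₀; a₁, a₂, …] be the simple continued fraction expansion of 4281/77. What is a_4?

4281 = 55·77 + 46, so a_0 = 55
77 = 1·46 + 31, so a_1 = 1
46 = 1·31 + 15, so a_2 = 1
31 = 2·15 + 1, so a_3 = 2
15 = 15·1 + 0, so a_4 = 15

15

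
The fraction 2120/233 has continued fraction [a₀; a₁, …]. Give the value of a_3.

1

⌊2120/233⌋ = 9, remainder 23
⌊233/23⌋ = 10, remainder 3
⌊23/3⌋ = 7, remainder 2
⌊3/2⌋ = 1, remainder 1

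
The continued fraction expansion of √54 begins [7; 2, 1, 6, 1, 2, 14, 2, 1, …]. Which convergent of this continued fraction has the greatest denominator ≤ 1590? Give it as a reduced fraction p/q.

6959/947

a_0 = 7: 7/1  (≤ bound)
a_1 = 2: 15/2  (≤ bound)
a_2 = 1: 22/3  (≤ bound)
a_3 = 6: 147/20  (≤ bound)
a_4 = 1: 169/23  (≤ bound)
a_5 = 2: 485/66  (≤ bound)
a_6 = 14: 6959/947  (≤ bound)
a_7 = 2: 14403/1960  (> 1590, stop)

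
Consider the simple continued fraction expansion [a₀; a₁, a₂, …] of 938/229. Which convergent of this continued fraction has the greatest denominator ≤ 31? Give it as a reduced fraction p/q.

List convergents until the denominator exceeds the bound:
a_0 = 4: 4/1  (≤ bound)
a_1 = 10: 41/10  (≤ bound)
a_2 = 2: 86/21  (≤ bound)
a_3 = 2: 213/52  (> 31, stop)

86/21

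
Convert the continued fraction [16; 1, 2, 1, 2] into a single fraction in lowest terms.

184/11

Use the convergent recurrence hₖ = aₖ·hₖ₋₁ + hₖ₋₂ (and likewise for the denominators kₖ):
a_0 = 16: 16/1
a_1 = 1: 17/1
a_2 = 2: 50/3
a_3 = 1: 67/4
a_4 = 2: 184/11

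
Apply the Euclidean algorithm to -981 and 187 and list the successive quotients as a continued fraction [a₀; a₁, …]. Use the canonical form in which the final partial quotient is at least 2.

[-6; 1, 3, 15, 3]

Run the Euclidean algorithm, recording each quotient:
-981 = -6·187 + 141, so a_0 = -6
187 = 1·141 + 46, so a_1 = 1
141 = 3·46 + 3, so a_2 = 3
46 = 15·3 + 1, so a_3 = 15
3 = 3·1 + 0, so a_4 = 3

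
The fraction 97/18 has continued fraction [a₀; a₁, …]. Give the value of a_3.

1

Repeatedly divide and take the remainder:
97 = 5·18 + 7, so a_0 = 5
18 = 2·7 + 4, so a_1 = 2
7 = 1·4 + 3, so a_2 = 1
4 = 1·3 + 1, so a_3 = 1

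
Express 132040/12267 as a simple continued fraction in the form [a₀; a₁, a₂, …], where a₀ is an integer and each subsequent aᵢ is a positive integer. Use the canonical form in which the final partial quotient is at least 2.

⌊132040/12267⌋ = 10, remainder 9370
⌊12267/9370⌋ = 1, remainder 2897
⌊9370/2897⌋ = 3, remainder 679
⌊2897/679⌋ = 4, remainder 181
⌊679/181⌋ = 3, remainder 136
⌊181/136⌋ = 1, remainder 45
⌊136/45⌋ = 3, remainder 1
⌊45/1⌋ = 45, remainder 0

[10; 1, 3, 4, 3, 1, 3, 45]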